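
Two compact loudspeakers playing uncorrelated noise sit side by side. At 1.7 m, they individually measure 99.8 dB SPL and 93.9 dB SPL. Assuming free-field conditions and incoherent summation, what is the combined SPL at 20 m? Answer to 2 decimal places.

79.38 dB SPL

Combined at 1.7 m: 10·log₁₀(10^(99.8/10)+10^(93.9/10)) = 100.793 dB SPL.
Then apply −20·log₁₀(20/1.7) = -21.412 dB → 79.38 dB SPL.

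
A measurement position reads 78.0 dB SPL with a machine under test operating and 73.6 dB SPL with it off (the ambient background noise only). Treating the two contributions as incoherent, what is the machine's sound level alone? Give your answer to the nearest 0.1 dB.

76.0 dB SPL

Subtract intensities: L_src = 10·log₁₀(10^(L_total/10) − 10^(L_bg/10)).
L_src = 10·log₁₀(10^(78.0/10) − 10^(73.6/10)) = 10·log₁₀(40190000) = 76.0 dB SPL.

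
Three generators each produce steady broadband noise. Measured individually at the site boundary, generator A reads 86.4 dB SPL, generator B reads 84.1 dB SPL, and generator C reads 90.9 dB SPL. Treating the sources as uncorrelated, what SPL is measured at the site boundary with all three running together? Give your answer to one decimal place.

Add the sources as powers (linear), then convert back to dB:
L_total = 10·log₁₀(10^(86.4/10) + 10^(84.1/10) + 10^(90.9/10)) = 10·log₁₀(1924000000) = 92.8 dB SPL.

92.8 dB SPL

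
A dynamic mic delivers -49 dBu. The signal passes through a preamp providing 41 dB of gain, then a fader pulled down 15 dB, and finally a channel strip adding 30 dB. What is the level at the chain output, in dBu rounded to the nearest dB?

In dB, series stages simply add:
-49 + 41 − 15 + 30 = +7 dBu.

+7 dBu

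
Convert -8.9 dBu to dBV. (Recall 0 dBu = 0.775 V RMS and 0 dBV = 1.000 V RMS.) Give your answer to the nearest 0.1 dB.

-11.1 dBV

The offset between the scales is 20·log₁₀(0.775/1.000) = −2.214 dB.
So dBV = -8.9 − 2.214 = -11.1 dBV.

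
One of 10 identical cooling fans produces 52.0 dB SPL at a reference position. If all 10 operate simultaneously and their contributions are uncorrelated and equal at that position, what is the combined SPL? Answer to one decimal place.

10 equal incoherent sources raise the level by 10·log₁₀(10) = 10.00 dB.
L_total = 52.0 + 10.00 = 62.0 dB SPL.

62.0 dB SPL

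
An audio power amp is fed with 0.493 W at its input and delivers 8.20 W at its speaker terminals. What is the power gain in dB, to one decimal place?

12.2 dB

Power ratio → dB uses the 10·log₁₀ form:
10·log₁₀(8.20/0.493) = 10·log₁₀(16.63) = 12.2 dB.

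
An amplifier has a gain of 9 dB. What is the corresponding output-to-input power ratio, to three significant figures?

Power ratio = 10^(dB/10).
10^(9/10) = 10^(0.9000) = 7.94.

7.94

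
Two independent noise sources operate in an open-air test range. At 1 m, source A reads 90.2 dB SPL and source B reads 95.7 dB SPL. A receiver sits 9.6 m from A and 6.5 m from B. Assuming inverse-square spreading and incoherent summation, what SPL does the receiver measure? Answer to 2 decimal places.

79.97 dB SPL

At the listener: L_A = 90.2 − 20·log₁₀(9.6) = 70.555 dB; L_B = 95.7 − 20·log₁₀(6.5) = 79.442 dB.
Combined: 10·log₁₀(10^(70.555/10)+10^(79.442/10)) = 79.97 dB SPL.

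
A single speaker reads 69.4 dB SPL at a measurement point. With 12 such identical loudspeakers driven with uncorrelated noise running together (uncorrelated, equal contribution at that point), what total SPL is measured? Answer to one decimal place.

12 equal incoherent sources raise the level by 10·log₁₀(12) = 10.79 dB.
L_total = 69.4 + 10.79 = 80.2 dB SPL.

80.2 dB SPL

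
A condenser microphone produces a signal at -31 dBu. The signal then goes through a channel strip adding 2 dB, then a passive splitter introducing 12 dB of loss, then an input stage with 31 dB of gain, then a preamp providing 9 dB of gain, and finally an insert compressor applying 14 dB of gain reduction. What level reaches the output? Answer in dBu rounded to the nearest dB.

In dB, series stages simply add:
-31 + 2 − 12 + 31 + 9 − 14 = -15 dBu.

-15 dBu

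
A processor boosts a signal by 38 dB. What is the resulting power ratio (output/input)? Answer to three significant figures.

Power ratio = 10^(dB/10).
10^(38/10) = 10^(3.800) = 6310.

6310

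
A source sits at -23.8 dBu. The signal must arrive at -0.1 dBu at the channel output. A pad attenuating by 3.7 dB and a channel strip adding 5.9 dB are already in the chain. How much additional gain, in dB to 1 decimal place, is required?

The required make-up gain is the shortfall in the dB sum.
G = -0.1 − (-23.8) + 3.7 − 5.9 = 21.5 dB.

21.5 dB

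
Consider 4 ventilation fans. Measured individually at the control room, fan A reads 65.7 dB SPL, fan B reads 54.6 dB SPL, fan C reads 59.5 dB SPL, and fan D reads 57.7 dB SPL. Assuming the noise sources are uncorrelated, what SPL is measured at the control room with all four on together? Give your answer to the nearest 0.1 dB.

67.4 dB SPL

Incoherent sources sum as intensities:
L_total = 10·log₁₀(10^(65.7/10) + 10^(54.6/10) + 10^(59.5/10) + 10^(57.7/10)) = 10·log₁₀(5484000) = 67.4 dB SPL.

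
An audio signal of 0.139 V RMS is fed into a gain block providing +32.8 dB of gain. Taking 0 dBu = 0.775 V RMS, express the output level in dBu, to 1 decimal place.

Input level: 20·log₁₀(0.139/0.775) = -14.93 dBu.
Output: -14.93 + 32.8 = +17.9 dBu.

+17.9 dBu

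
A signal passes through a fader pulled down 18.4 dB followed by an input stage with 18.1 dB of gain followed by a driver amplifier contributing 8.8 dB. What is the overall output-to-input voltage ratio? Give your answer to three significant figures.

2.66

Net gain = (−18.4) + 18.1 + 8.8 = 8.5 dB.
Voltage ratio = 10^(8.5/20) = 2.66.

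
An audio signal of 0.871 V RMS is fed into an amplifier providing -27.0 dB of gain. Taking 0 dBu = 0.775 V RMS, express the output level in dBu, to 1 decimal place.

-26.0 dBu

Input level: 20·log₁₀(0.871/0.775) = 1.01 dBu.
Output: 1.01 − 27.0 = -26.0 dBu.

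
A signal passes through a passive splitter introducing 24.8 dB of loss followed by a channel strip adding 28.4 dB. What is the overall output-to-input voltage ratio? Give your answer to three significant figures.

Net gain = (−24.8) + 28.4 = 3.6 dB.
Voltage ratio = 10^(3.6/20) = 1.51.

1.51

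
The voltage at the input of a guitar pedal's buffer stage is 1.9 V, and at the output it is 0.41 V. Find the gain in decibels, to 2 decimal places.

Voltage is an amplitude quantity, so gain = 20·log₁₀(V_out/V_in).
20·log₁₀(0.41/1.9) = 20·log₁₀(0.2158) = -13.32 dB.

-13.32 dB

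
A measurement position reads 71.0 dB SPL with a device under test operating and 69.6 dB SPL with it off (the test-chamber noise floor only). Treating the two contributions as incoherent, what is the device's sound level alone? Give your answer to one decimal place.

Remove the background by subtracting linear intensities:
L_src = 10·log₁₀(10^(71.0/10) − 10^(69.6/10)) = 10·log₁₀(3469000) = 65.4 dB SPL.

65.4 dB SPL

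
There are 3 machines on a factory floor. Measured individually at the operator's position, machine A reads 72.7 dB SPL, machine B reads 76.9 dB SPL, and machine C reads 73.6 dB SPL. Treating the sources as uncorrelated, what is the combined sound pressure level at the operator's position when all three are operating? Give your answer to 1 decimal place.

Incoherent sources sum as intensities:
L_total = 10·log₁₀(10^(72.7/10) + 10^(76.9/10) + 10^(73.6/10)) = 10·log₁₀(90510000) = 79.6 dB SPL.

79.6 dB SPL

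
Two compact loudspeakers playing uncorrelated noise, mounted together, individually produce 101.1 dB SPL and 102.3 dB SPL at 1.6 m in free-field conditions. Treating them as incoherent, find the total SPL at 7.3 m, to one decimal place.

Combined at 1.6 m: 10·log₁₀(10^(101.1/10)+10^(102.3/10)) = 104.75 dB SPL.
Then apply −20·log₁₀(7.3/1.6) = -13.18 dB → 91.6 dB SPL.

91.6 dB SPL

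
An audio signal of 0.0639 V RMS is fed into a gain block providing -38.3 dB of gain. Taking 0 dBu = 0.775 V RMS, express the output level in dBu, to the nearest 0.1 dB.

-60.0 dBu

Input level: 20·log₁₀(0.0639/0.775) = -21.68 dBu.
Output: -21.68 − 38.3 = -60.0 dBu.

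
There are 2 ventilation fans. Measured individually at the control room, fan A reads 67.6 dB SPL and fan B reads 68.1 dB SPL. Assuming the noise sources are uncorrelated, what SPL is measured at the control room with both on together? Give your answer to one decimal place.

Uncorrelated sources add in intensity (power), not in dB.
L_total = 10·log₁₀(10^(67.6/10) + 10^(68.1/10)) = 10·log₁₀(12210000) = 70.9 dB SPL.

70.9 dB SPL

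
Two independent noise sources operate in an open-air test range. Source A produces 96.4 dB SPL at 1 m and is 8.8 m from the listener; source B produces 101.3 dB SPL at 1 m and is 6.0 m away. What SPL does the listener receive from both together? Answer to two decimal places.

86.35 dB SPL

At the listener: L_A = 96.4 − 20·log₁₀(8.8) = 77.510 dB; L_B = 101.3 − 20·log₁₀(6.0) = 85.737 dB.
Combined: 10·log₁₀(10^(77.510/10)+10^(85.737/10)) = 86.35 dB SPL.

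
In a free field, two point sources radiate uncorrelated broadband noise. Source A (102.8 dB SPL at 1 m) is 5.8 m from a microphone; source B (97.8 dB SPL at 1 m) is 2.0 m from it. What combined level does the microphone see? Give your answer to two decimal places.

93.17 dB SPL

At the listener: L_A = 102.8 − 20·log₁₀(5.8) = 87.531 dB; L_B = 97.8 − 20·log₁₀(2.0) = 91.779 dB.
Combined: 10·log₁₀(10^(87.531/10)+10^(91.779/10)) = 93.17 dB SPL.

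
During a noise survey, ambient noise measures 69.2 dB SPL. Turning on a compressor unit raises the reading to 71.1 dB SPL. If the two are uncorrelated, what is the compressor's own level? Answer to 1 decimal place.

Background correction is a power subtraction:
L_src = 10·log₁₀(10^(71.1/10) − 10^(69.2/10)) = 10·log₁₀(4565000) = 66.6 dB SPL.

66.6 dB SPL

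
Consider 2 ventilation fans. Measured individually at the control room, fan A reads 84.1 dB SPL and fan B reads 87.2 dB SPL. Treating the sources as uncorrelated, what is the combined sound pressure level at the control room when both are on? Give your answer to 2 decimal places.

Uncorrelated sources add in intensity (power), not in dB.
L_total = 10·log₁₀(10^(84.1/10) + 10^(87.2/10)) = 10·log₁₀(781800000) = 88.93 dB SPL.

88.93 dB SPL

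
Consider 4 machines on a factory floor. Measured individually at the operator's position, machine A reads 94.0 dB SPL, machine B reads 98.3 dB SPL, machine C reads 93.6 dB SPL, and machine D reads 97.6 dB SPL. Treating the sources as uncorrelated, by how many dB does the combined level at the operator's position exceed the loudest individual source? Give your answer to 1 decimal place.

Uncorrelated sources add in intensity (power), not in dB.
L_total = 10·log₁₀(10^(94.0/10) + 10^(98.3/10) + 10^(93.6/10) + 10^(97.6/10)) = 102.38 dB SPL.
Excess over the loudest (98.3 dB): 102.38 − 98.3 = 4.1 dB.

4.1 dB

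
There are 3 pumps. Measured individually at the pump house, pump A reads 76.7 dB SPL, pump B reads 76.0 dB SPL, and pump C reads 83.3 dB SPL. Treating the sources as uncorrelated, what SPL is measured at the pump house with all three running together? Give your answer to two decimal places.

84.78 dB SPL

Incoherent sources sum as intensities:
L_total = 10·log₁₀(10^(76.7/10) + 10^(76.0/10) + 10^(83.3/10)) = 10·log₁₀(300400000) = 84.78 dB SPL.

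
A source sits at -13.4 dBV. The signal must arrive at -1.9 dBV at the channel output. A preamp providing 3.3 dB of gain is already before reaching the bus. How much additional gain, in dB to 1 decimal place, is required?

8.2 dB

The required make-up gain is the shortfall in the dB sum.
G = -1.9 − (-13.4) − 3.3 = 8.2 dB.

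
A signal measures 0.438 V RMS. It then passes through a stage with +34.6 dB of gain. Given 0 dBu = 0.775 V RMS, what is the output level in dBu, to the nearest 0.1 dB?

+29.6 dBu

Input level: 20·log₁₀(0.438/0.775) = -4.96 dBu.
Output: -4.96 + 34.6 = +29.6 dBu.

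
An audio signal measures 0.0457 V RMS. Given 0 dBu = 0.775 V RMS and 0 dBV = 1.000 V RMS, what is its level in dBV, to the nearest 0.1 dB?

-26.8 dBV

dBV = 20·log₁₀(V / 1.000 V).
20·log₁₀(0.0457/1.000) = -26.8 dBV.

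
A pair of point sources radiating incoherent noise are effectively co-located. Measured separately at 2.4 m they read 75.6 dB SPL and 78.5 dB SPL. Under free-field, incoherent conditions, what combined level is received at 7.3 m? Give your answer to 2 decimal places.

Combined at 2.4 m: 10·log₁₀(10^(75.6/10)+10^(78.5/10)) = 80.298 dB SPL.
Then apply −20·log₁₀(7.3/2.4) = -9.662 dB → 70.64 dB SPL.

70.64 dB SPL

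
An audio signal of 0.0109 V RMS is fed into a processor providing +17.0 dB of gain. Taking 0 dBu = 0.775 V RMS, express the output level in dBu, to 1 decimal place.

Input level: 20·log₁₀(0.0109/0.775) = -37.04 dBu.
Output: -37.04 + 17.0 = -20.0 dBu.

-20.0 dBu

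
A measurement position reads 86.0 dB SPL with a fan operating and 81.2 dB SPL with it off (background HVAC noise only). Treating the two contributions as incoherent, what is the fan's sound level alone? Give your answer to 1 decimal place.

Background correction is a power subtraction:
L_src = 10·log₁₀(10^(86.0/10) − 10^(81.2/10)) = 10·log₁₀(266300000) = 84.3 dB SPL.

84.3 dB SPL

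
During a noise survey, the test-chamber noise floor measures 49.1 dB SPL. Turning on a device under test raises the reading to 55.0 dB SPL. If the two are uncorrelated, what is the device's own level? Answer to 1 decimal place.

Remove the background by subtracting linear intensities:
L_src = 10·log₁₀(10^(55.0/10) − 10^(49.1/10)) = 10·log₁₀(234900) = 53.7 dB SPL.

53.7 dB SPL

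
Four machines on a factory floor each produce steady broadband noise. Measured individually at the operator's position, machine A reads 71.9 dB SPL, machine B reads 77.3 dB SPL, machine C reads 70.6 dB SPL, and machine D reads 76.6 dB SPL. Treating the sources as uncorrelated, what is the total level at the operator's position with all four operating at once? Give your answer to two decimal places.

81.02 dB SPL

Uncorrelated sources add in intensity (power), not in dB.
L_total = 10·log₁₀(10^(71.9/10) + 10^(77.3/10) + 10^(70.6/10) + 10^(76.6/10)) = 10·log₁₀(126400000) = 81.02 dB SPL.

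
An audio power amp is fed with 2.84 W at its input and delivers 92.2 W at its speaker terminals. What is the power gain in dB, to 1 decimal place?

Power is a power quantity, so gain = 10·log₁₀(P_out/P_in).
10·log₁₀(92.2/2.84) = 10·log₁₀(32.46) = 15.1 dB.

15.1 dB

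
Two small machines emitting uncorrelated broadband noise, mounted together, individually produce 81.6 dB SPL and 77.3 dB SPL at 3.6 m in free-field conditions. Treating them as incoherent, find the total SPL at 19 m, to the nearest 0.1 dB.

Combined at 3.6 m: 10·log₁₀(10^(81.6/10)+10^(77.3/10)) = 82.97 dB SPL.
Then apply −20·log₁₀(19/3.6) = -14.45 dB → 68.5 dB SPL.

68.5 dB SPL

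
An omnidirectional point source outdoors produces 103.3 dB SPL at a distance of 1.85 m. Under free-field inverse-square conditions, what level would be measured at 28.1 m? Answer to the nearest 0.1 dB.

For a point source in a free field, ΔL = −20·log₁₀(d₂/d₁).
ΔL = −20·log₁₀(28.1/1.85) = -23.63 dB, so L₂ = 103.3 + (-23.63) = 79.7 dB SPL.

79.7 dB SPL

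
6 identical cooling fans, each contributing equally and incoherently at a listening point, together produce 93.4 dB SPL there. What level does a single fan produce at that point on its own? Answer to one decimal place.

6 equal incoherent sources add 10·log₁₀(6) = 7.78 dB over one source.
L_one = 93.4 − 7.78 = 85.6 dB SPL.

85.6 dB SPL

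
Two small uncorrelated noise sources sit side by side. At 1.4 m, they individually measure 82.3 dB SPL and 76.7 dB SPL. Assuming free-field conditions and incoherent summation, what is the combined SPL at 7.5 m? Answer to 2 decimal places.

68.78 dB SPL

Combined at 1.4 m: 10·log₁₀(10^(82.3/10)+10^(76.7/10)) = 83.357 dB SPL.
Then apply −20·log₁₀(7.5/1.4) = -14.579 dB → 68.78 dB SPL.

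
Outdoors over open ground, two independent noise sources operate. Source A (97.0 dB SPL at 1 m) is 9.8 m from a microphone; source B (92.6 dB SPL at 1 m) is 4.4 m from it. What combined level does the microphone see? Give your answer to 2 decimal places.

81.65 dB SPL

At the listener: L_A = 97.0 − 20·log₁₀(9.8) = 77.175 dB; L_B = 92.6 − 20·log₁₀(4.4) = 79.731 dB.
Combined: 10·log₁₀(10^(77.175/10)+10^(79.731/10)) = 81.65 dB SPL.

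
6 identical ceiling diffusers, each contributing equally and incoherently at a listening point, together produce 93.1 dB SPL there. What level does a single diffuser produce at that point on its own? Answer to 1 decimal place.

85.3 dB SPL

6 equal incoherent sources add 10·log₁₀(6) = 7.78 dB over one source.
L_one = 93.1 − 7.78 = 85.3 dB SPL.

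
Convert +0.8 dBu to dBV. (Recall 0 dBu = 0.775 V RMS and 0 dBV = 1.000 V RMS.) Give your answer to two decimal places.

-1.41 dBV

The offset between the scales is 20·log₁₀(0.775/1.000) = −2.214 dB.
So dBV = +0.8 − 2.214 = -1.41 dBV.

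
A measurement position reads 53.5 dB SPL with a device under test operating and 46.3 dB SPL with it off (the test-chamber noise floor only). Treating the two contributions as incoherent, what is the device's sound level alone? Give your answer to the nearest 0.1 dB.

52.6 dB SPL

Background correction is a power subtraction:
L_src = 10·log₁₀(10^(53.5/10) − 10^(46.3/10)) = 10·log₁₀(181200) = 52.6 dB SPL.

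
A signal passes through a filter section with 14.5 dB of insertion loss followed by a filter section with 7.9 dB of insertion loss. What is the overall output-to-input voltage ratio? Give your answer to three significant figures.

Net gain = (−14.5) + (−7.9) = -22.4 dB.
Voltage ratio = 10^(-22.4/20) = 0.0759.

0.0759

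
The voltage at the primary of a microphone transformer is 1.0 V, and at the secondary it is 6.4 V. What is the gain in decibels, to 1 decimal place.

16.1 dB

For a voltage ratio, dB = 20·log₁₀(V₂/V₁).
20·log₁₀(6.4/1.0) = 20·log₁₀(6.400) = 16.1 dB.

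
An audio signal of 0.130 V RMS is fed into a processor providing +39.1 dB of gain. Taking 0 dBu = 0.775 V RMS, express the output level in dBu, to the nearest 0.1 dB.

+23.6 dBu

Input level: 20·log₁₀(0.130/0.775) = -15.51 dBu.
Output: -15.51 + 39.1 = +23.6 dBu.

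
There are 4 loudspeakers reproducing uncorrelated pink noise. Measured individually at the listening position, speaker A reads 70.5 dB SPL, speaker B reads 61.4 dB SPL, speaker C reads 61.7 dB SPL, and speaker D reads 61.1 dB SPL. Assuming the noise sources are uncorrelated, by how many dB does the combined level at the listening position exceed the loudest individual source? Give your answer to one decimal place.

Add the sources as powers (linear), then convert back to dB:
L_total = 10·log₁₀(10^(70.5/10) + 10^(61.4/10) + 10^(61.7/10) + 10^(61.1/10)) = 71.87 dB SPL.
Excess over the loudest (70.5 dB): 71.87 − 70.5 = 1.4 dB.

1.4 dB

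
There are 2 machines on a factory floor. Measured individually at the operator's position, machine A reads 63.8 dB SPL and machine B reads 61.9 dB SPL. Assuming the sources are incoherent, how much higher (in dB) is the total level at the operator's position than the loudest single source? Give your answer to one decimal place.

2.2 dB

Incoherent sources sum as intensities:
L_total = 10·log₁₀(10^(63.8/10) + 10^(61.9/10)) = 65.96 dB SPL.
Excess over the loudest (63.8 dB): 65.96 − 63.8 = 2.2 dB.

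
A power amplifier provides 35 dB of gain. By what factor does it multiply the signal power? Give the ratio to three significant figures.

Power ratio = 10^(dB/10).
10^(35/10) = 10^(3.500) = 3160.

3160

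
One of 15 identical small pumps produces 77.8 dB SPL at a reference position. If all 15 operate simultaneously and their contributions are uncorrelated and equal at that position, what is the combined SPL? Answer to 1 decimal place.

15 equal incoherent sources raise the level by 10·log₁₀(15) = 11.76 dB.
L_total = 77.8 + 11.76 = 89.6 dB SPL.

89.6 dB SPL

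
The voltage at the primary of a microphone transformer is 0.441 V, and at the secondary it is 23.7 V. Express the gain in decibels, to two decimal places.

For a voltage ratio, dB = 20·log₁₀(V₂/V₁).
20·log₁₀(23.7/0.441) = 20·log₁₀(53.74) = 34.61 dB.

34.61 dB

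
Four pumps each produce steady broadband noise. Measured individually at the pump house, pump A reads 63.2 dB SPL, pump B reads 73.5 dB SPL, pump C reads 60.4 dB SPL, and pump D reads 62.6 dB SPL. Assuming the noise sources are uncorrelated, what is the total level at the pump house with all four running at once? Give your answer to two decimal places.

Incoherent sources sum as intensities:
L_total = 10·log₁₀(10^(63.2/10) + 10^(73.5/10) + 10^(60.4/10) + 10^(62.6/10)) = 10·log₁₀(27390000) = 74.38 dB SPL.

74.38 dB SPL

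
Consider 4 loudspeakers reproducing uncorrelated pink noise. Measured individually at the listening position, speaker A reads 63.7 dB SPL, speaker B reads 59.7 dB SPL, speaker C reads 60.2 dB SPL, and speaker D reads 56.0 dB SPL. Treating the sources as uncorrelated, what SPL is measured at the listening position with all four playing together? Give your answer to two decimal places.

66.74 dB SPL

Uncorrelated sources add in intensity (power), not in dB.
L_total = 10·log₁₀(10^(63.7/10) + 10^(59.7/10) + 10^(60.2/10) + 10^(56.0/10)) = 10·log₁₀(4723000) = 66.74 dB SPL.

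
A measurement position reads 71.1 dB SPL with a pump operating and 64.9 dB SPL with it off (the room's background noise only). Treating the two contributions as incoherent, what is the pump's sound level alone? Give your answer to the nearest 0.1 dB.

Remove the background by subtracting linear intensities:
L_src = 10·log₁₀(10^(71.1/10) − 10^(64.9/10)) = 10·log₁₀(9792000) = 69.9 dB SPL.

69.9 dB SPL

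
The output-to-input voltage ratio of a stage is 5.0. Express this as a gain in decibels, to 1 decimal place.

Voltage is an amplitude quantity, so gain = 20·log₁₀(V_out/V_in).
20·log₁₀(5.0) = 14.0 dB.

14.0 dB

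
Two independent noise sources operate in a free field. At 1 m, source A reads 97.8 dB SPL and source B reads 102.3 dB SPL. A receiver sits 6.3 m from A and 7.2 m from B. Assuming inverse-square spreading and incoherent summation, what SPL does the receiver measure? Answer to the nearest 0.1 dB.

At the listener: L_A = 97.8 − 20·log₁₀(6.3) = 81.81 dB; L_B = 102.3 − 20·log₁₀(7.2) = 85.15 dB.
Combined: 10·log₁₀(10^(81.81/10)+10^(85.15/10)) = 86.8 dB SPL.

86.8 dB SPL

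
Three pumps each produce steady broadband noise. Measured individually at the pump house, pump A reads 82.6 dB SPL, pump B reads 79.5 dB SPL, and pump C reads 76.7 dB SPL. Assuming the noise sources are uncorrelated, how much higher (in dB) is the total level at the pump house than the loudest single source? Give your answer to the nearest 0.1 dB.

2.4 dB

Add the sources as powers (linear), then convert back to dB:
L_total = 10·log₁₀(10^(82.6/10) + 10^(79.5/10) + 10^(76.7/10)) = 85.02 dB SPL.
Excess over the loudest (82.6 dB): 85.02 − 82.6 = 2.4 dB.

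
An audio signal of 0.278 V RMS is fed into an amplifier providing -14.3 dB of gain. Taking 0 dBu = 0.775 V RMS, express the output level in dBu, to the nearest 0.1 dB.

Input level: 20·log₁₀(0.278/0.775) = -8.91 dBu.
Output: -8.91 − 14.3 = -23.2 dBu.

-23.2 dBu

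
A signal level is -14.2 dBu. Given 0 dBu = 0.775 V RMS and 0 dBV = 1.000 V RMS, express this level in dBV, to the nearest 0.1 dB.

The offset between the scales is 20·log₁₀(0.775/1.000) = −2.214 dB.
So dBV = -14.2 − 2.214 = -16.4 dBV.

-16.4 dBV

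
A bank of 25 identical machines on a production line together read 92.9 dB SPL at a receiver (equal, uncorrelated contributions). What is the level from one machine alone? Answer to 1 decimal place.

78.9 dB SPL

25 equal incoherent sources add 10·log₁₀(25) = 13.98 dB over one source.
L_one = 92.9 − 13.98 = 78.9 dB SPL.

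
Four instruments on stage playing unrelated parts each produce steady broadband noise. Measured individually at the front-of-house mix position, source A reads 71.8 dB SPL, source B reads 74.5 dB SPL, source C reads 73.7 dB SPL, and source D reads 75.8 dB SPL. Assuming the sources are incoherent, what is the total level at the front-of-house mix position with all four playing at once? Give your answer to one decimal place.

Incoherent sources sum as intensities:
L_total = 10·log₁₀(10^(71.8/10) + 10^(74.5/10) + 10^(73.7/10) + 10^(75.8/10)) = 10·log₁₀(104800000) = 80.2 dB SPL.

80.2 dB SPL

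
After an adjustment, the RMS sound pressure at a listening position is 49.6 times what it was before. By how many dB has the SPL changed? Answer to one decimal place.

33.9 dB

Sound pressure is an amplitude quantity: ΔL = 20·log₁₀(p₂/p₁).
20·log₁₀(49.6) = 33.9 dB.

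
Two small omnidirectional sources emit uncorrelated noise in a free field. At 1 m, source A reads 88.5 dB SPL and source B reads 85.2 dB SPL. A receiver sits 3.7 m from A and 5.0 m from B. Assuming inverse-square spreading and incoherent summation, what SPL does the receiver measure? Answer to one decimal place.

At the listener: L_A = 88.5 − 20·log₁₀(3.7) = 77.14 dB; L_B = 85.2 − 20·log₁₀(5.0) = 71.22 dB.
Combined: 10·log₁₀(10^(77.14/10)+10^(71.22/10)) = 78.1 dB SPL.

78.1 dB SPL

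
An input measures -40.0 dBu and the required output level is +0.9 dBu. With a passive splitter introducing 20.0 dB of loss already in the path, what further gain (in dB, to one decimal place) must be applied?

The required make-up gain is the shortfall in the dB sum.
G = +0.9 − (-40.0) + 20.0 = 60.9 dB.

60.9 dB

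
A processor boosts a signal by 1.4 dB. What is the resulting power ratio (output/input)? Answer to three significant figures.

1.38

Power ratio = 10^(dB/10).
10^(1.4/10) = 10^(0.1400) = 1.38.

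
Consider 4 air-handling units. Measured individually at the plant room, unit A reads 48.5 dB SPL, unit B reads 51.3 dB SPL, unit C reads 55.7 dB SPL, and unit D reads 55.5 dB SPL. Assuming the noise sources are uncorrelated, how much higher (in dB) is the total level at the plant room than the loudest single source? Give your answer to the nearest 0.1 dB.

Add the sources as powers (linear), then convert back to dB:
L_total = 10·log₁₀(10^(48.5/10) + 10^(51.3/10) + 10^(55.7/10) + 10^(55.5/10)) = 59.69 dB SPL.
Excess over the loudest (55.7 dB): 59.69 − 55.7 = 4.0 dB.

4.0 dB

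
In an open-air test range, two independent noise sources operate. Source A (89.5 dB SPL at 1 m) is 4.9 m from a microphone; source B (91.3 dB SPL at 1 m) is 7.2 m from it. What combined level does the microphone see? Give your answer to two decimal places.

78.00 dB SPL

At the listener: L_A = 89.5 − 20·log₁₀(4.9) = 75.696 dB; L_B = 91.3 − 20·log₁₀(7.2) = 74.153 dB.
Combined: 10·log₁₀(10^(75.696/10)+10^(74.153/10)) = 78.00 dB SPL.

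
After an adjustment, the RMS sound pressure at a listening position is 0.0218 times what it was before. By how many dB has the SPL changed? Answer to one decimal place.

SPL change from a pressure ratio uses the 20·log₁₀ form:
20·log₁₀(0.0218) = -33.2 dB.

-33.2 dB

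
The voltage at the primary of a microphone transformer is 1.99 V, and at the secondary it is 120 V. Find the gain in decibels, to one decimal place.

35.6 dB

Voltage is an amplitude quantity, so gain = 20·log₁₀(V_out/V_in).
20·log₁₀(120/1.99) = 20·log₁₀(60.30) = 35.6 dB.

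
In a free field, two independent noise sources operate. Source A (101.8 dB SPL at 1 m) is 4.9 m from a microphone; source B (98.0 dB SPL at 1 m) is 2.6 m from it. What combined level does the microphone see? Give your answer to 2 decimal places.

91.94 dB SPL

At the listener: L_A = 101.8 − 20·log₁₀(4.9) = 87.996 dB; L_B = 98.0 − 20·log₁₀(2.6) = 89.701 dB.
Combined: 10·log₁₀(10^(87.996/10)+10^(89.701/10)) = 91.94 dB SPL.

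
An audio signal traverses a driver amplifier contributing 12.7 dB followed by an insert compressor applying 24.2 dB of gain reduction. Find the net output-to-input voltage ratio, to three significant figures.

Net gain = 12.7 + (−24.2) = -11.5 dB.
Voltage ratio = 10^(-11.5/20) = 0.266.

0.266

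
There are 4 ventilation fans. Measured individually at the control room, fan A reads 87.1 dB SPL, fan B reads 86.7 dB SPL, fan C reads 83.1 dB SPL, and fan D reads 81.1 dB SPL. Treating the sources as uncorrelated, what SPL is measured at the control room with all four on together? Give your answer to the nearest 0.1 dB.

91.2 dB SPL

Add the sources as powers (linear), then convert back to dB:
L_total = 10·log₁₀(10^(87.1/10) + 10^(86.7/10) + 10^(83.1/10) + 10^(81.1/10)) = 10·log₁₀(1314000000) = 91.2 dB SPL.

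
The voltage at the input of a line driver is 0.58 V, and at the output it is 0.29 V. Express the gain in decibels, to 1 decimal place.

For a voltage ratio, dB = 20·log₁₀(V₂/V₁).
20·log₁₀(0.29/0.58) = 20·log₁₀(0.5000) = -6.0 dB.

-6.0 dB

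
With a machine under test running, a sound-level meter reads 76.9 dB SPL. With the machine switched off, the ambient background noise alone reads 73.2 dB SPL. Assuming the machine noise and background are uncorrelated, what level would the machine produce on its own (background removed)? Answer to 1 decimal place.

Subtract intensities: L_src = 10·log₁₀(10^(L_total/10) − 10^(L_bg/10)).
L_src = 10·log₁₀(10^(76.9/10) − 10^(73.2/10)) = 10·log₁₀(28080000) = 74.5 dB SPL.

74.5 dB SPL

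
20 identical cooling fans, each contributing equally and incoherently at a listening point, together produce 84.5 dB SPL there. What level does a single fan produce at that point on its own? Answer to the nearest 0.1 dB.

20 equal incoherent sources add 10·log₁₀(20) = 13.01 dB over one source.
L_one = 84.5 − 13.01 = 71.5 dB SPL.

71.5 dB SPL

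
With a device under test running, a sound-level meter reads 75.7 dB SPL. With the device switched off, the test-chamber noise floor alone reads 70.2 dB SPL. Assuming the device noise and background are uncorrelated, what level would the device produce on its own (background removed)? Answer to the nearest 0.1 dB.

Subtract intensities: L_src = 10·log₁₀(10^(L_total/10) − 10^(L_bg/10)).
L_src = 10·log₁₀(10^(75.7/10) − 10^(70.2/10)) = 10·log₁₀(26680000) = 74.3 dB SPL.

74.3 dB SPL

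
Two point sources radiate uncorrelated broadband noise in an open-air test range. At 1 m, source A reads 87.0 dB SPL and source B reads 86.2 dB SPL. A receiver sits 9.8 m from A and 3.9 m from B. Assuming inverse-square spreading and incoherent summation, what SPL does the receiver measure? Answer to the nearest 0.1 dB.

75.1 dB SPL

At the listener: L_A = 87.0 − 20·log₁₀(9.8) = 67.18 dB; L_B = 86.2 − 20·log₁₀(3.9) = 74.38 dB.
Combined: 10·log₁₀(10^(67.18/10)+10^(74.38/10)) = 75.1 dB SPL.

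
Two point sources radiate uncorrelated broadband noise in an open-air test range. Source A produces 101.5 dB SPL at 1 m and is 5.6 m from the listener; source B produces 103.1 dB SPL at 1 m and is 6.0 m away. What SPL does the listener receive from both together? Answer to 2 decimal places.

90.08 dB SPL

At the listener: L_A = 101.5 − 20·log₁₀(5.6) = 86.536 dB; L_B = 103.1 − 20·log₁₀(6.0) = 87.537 dB.
Combined: 10·log₁₀(10^(86.536/10)+10^(87.537/10)) = 90.08 dB SPL.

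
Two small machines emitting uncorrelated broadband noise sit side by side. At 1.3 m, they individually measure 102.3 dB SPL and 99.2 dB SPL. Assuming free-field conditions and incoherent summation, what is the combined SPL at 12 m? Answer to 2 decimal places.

84.73 dB SPL

Combined at 1.3 m: 10·log₁₀(10^(102.3/10)+10^(99.2/10)) = 104.031 dB SPL.
Then apply −20·log₁₀(12/1.3) = -19.305 dB → 84.73 dB SPL.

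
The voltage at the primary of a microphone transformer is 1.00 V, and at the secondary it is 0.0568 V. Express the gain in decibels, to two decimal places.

Voltage is an amplitude quantity, so gain = 20·log₁₀(V_out/V_in).
20·log₁₀(0.0568/1.00) = 20·log₁₀(0.05680) = -24.91 dB.

-24.91 dB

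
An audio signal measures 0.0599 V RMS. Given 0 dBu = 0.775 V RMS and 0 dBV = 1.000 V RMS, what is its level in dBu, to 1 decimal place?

dBu = 20·log₁₀(V / 0.775 V).
20·log₁₀(0.0599/0.775) = -22.2 dBu.

-22.2 dBu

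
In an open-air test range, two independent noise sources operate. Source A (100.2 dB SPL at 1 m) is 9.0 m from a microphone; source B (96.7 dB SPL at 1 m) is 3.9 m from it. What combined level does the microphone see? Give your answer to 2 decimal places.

At the listener: L_A = 100.2 − 20·log₁₀(9.0) = 81.115 dB; L_B = 96.7 − 20·log₁₀(3.9) = 84.879 dB.
Combined: 10·log₁₀(10^(81.115/10)+10^(84.879/10)) = 86.40 dB SPL.

86.40 dB SPL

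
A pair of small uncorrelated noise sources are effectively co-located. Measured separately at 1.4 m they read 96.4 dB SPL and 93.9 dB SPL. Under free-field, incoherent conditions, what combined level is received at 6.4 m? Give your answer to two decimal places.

Combined at 1.4 m: 10·log₁₀(10^(96.4/10)+10^(93.9/10)) = 98.338 dB SPL.
Then apply −20·log₁₀(6.4/1.4) = -13.201 dB → 85.14 dB SPL.

85.14 dB SPL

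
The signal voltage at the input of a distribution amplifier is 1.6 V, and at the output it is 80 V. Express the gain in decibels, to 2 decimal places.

33.98 dB

Voltage ratio → dB uses the 20·log₁₀ form:
20·log₁₀(80/1.6) = 20·log₁₀(50.00) = 33.98 dB.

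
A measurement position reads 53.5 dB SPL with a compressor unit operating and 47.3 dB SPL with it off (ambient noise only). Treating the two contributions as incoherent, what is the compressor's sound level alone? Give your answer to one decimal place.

52.3 dB SPL

Subtract intensities: L_src = 10·log₁₀(10^(L_total/10) − 10^(L_bg/10)).
L_src = 10·log₁₀(10^(53.5/10) − 10^(47.3/10)) = 10·log₁₀(170200) = 52.3 dB SPL.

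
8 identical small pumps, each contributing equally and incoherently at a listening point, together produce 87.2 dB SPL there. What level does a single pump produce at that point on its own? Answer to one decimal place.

78.2 dB SPL

8 equal incoherent sources add 10·log₁₀(8) = 9.03 dB over one source.
L_one = 87.2 − 9.03 = 78.2 dB SPL.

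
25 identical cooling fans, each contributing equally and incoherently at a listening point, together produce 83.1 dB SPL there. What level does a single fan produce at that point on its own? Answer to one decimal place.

69.1 dB SPL

25 equal incoherent sources add 10·log₁₀(25) = 13.98 dB over one source.
L_one = 83.1 − 13.98 = 69.1 dB SPL.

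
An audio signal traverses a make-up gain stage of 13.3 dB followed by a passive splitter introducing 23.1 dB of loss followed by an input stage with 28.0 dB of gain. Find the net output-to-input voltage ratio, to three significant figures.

8.13

Net gain = 13.3 + (−23.1) + 28.0 = 18.2 dB.
Voltage ratio = 10^(18.2/20) = 8.13.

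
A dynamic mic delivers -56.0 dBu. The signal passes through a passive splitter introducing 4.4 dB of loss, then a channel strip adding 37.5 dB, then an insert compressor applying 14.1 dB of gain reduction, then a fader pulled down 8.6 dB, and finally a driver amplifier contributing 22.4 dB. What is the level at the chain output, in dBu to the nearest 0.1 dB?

-23.2 dBu

Cascaded gains and losses add directly in dB.
-56.0 − 4.4 + 37.5 − 14.1 − 8.6 + 22.4 = -23.2 dBu.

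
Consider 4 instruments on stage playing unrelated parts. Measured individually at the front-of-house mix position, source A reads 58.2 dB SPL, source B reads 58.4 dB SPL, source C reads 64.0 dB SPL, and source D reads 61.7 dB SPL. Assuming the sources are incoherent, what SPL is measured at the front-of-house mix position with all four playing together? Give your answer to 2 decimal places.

Uncorrelated sources add in intensity (power), not in dB.
L_total = 10·log₁₀(10^(58.2/10) + 10^(58.4/10) + 10^(64.0/10) + 10^(61.7/10)) = 10·log₁₀(5344000) = 67.28 dB SPL.

67.28 dB SPL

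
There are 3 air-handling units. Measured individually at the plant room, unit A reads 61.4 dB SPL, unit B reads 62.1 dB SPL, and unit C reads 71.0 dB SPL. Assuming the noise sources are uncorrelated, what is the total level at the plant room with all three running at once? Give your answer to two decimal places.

71.93 dB SPL

Uncorrelated sources add in intensity (power), not in dB.
L_total = 10·log₁₀(10^(61.4/10) + 10^(62.1/10) + 10^(71.0/10)) = 10·log₁₀(15590000) = 71.93 dB SPL.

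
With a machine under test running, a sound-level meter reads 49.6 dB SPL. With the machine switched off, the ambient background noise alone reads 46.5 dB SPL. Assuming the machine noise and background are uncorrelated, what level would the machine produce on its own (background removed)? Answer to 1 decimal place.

46.7 dB SPL

Remove the background by subtracting linear intensities:
L_src = 10·log₁₀(10^(49.6/10) − 10^(46.5/10)) = 10·log₁₀(46530) = 46.7 dB SPL.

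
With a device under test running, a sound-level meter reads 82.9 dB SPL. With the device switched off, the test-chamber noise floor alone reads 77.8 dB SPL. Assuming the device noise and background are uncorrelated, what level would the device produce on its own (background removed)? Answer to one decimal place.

Background correction is a power subtraction:
L_src = 10·log₁₀(10^(82.9/10) − 10^(77.8/10)) = 10·log₁₀(134700000) = 81.3 dB SPL.

81.3 dB SPL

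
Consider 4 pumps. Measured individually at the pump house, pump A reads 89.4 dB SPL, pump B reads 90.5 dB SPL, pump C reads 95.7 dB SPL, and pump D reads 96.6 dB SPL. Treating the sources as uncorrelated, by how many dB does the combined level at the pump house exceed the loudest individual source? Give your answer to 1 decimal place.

3.5 dB

Uncorrelated sources add in intensity (power), not in dB.
L_total = 10·log₁₀(10^(89.4/10) + 10^(90.5/10) + 10^(95.7/10) + 10^(96.6/10)) = 100.12 dB SPL.
Excess over the loudest (96.6 dB): 100.12 − 96.6 = 3.5 dB.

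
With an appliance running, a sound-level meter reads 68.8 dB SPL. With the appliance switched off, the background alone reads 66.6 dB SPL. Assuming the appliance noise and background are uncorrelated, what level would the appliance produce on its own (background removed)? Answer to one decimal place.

Subtract intensities: L_src = 10·log₁₀(10^(L_total/10) − 10^(L_bg/10)).
L_src = 10·log₁₀(10^(68.8/10) − 10^(66.6/10)) = 10·log₁₀(3015000) = 64.8 dB SPL.

64.8 dB SPL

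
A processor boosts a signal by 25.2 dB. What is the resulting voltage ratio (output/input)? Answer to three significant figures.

18.2

Voltage ratio = 10^(dB/20).
10^(25.2/20) = 10^(1.260) = 18.2.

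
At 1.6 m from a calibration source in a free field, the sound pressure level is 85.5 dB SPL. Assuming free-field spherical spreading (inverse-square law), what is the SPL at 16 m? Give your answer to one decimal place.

Free-field point source: level drops by 20·log₁₀ of the distance ratio.
ΔL = −20·log₁₀(16/1.6) = -20.00 dB, so L₂ = 85.5 + (-20.00) = 65.5 dB SPL.

65.5 dB SPL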